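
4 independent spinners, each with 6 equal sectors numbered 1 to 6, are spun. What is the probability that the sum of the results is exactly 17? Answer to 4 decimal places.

There are 6^4 = 1296 equally likely outcomes.
The number of ordered 4-tuples from {1,…,6} summing to 17 is 104.
P(sum = 17) = 104/1296 = 13/162 ≈ 0.0802.

0.0802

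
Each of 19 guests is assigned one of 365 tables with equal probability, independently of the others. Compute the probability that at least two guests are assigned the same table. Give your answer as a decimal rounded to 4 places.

It's easier to compute the probability that all 19 are distinct.
P(all distinct) = 365/365 · 364/365 · ··· · 347/365 ≈ 0.6209.
So the probability of at least one match is 1 − 0.6209 = 0.3791.

0.3791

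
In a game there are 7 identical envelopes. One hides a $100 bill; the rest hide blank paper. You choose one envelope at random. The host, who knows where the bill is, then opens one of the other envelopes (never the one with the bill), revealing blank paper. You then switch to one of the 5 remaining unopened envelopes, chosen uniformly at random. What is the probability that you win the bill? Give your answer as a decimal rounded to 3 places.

Your original envelope holds the bill with probability 1/7, so the other 6 collectively hold it with probability 6/7.
The host can always find an empty envelope to open, so this doesn't change that 6/7; it is now spread over the 5 remaining unopened envelopes.
P(win by switching) = (6/7) · (1/5) = 6/35 ≈ 0.171.

0.171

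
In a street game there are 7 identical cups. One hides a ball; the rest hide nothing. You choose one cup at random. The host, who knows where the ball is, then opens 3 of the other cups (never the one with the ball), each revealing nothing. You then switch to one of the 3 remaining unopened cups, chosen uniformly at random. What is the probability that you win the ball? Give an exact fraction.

2/7

Your original cup holds the ball with probability 1/7, so the other 6 collectively hold it with probability 6/7.
The host can always find 3 empty cups to open, so the reveals don't change that 6/7; it is now spread over the 3 remaining unopened cups.
P(win by switching) = (6/7) · (1/3) = 2/7.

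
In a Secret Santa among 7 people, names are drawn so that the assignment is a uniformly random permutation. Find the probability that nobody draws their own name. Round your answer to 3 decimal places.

0.368

This is the derangement probability: permutations of 7 with no fixed point.
D(7) = 7! · (1 − 1/1! + 1/2! − ··· + (−1)^7/7!) = 1854.
P = 1854/5040 = 103/280 ≈ 0.368.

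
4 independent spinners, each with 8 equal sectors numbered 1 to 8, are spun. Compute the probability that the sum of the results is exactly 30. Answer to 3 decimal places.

0.002

There are 8^4 = 4096 equally likely outcomes.
The number of ordered 4-tuples from {1,…,8} summing to 30 is 10.
P(sum = 30) = 10/4096 = 5/2048 ≈ 0.002.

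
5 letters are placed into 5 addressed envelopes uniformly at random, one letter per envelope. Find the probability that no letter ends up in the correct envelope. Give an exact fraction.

This is the derangement probability: permutations of 5 with no fixed point.
D(5) = 5! · (1 − 1/1! + 1/2! − ··· + (−1)^5/5!) = 44.
P = 44/120 = 11/30.

11/30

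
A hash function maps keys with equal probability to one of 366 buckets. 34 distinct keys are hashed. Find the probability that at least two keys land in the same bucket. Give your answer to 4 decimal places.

0.7944

It's easier to compute the probability that all 34 are distinct.
P(all distinct) = 366/366 · 365/366 · ··· · 333/366 ≈ 0.2056.
So the probability of at least one match is 1 − 0.2056 = 0.7944.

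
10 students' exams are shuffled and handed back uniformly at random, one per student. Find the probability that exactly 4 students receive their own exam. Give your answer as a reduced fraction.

Choose which 4 of the 10 are fixed: C(10,4) = 210 ways.
The remaining 6 must have no fixed point: D(6) = 265.
P = 210·265/3628800 = 53/3456.

53/3456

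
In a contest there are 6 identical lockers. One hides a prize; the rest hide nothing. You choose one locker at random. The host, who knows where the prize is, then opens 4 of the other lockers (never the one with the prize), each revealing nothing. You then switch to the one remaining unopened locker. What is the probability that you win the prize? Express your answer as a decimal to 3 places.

0.833

Your original locker holds the prize with probability 1/6, so the other 5 collectively hold it with probability 5/6.
The host can always find 4 empty lockers to open, so the reveals don't change that 5/6; it is now spread over the 1 remaining unopened locker.
P(win by switching) = (5/6) · (1/1) = 5/6 ≈ 0.833.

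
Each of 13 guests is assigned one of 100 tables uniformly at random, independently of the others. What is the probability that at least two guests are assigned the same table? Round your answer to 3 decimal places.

0.557

It's easier to compute the probability that all 13 are distinct.
P(all distinct) = 100/100 · 99/100 · ··· · 88/100 ≈ 0.443.
So the probability of at least one match is 1 − 0.443 = 0.557.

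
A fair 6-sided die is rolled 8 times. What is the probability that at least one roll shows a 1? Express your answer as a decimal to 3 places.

P(no roll shows a 1) = (5/6)^8 ≈ 0.233.
P(at least one) = 1 − 0.233 = 0.767.

0.767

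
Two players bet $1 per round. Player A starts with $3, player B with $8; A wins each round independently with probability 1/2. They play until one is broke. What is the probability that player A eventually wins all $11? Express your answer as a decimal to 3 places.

With a fair step, P(i) = ½P(i−1) + ½P(i+1) with P(0)=0, P(11)=1 has the linear solution P(i) = i/11.
P(3) = 3/11 ≈ 0.273.

0.273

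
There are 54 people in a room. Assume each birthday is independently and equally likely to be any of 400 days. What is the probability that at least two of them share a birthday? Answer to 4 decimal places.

It's easier to compute the probability that all 54 are distinct.
P(all distinct) = 400/400 · 399/400 · ··· · 347/400 ≈ 0.0236.
So the probability of at least one match is 1 − 0.0236 = 0.9764.

0.9764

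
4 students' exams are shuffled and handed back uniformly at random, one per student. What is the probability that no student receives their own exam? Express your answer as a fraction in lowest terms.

3/8

This is the derangement probability: permutations of 4 with no fixed point.
D(4) = 4! · (1 − 1/1! + 1/2! − ··· + (−1)^4/4!) = 9.
P = 9/24 = 3/8.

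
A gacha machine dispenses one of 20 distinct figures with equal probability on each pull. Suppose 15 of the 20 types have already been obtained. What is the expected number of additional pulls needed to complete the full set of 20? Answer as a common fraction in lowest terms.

137/3

Starting from 15 distinct types, each trial gives a new one with probability (20−i)/20 when i types are held, so the wait for the next new type is 20/(20−i).
E = 20/5 + 20/4 + 20/3 + 20/2 + 20/1 = 137/3.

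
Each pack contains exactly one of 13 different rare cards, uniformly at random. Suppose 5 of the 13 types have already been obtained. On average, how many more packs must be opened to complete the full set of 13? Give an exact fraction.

9893/280

Starting from 5 distinct types, each trial gives a new one with probability (13−i)/13 when i types are held, so the wait for the next new type is 13/(13−i).
E = 13/8 + 13/7 + 13/6 + 13/5 + 13/4 + 13/3 + 13/2 + 13/1 = 9893/280.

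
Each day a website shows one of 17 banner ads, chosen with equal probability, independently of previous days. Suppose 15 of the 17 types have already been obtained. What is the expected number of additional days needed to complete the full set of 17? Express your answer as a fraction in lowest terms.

51/2

Starting from 15 distinct types, each trial gives a new one with probability (17−i)/17 when i types are held, so the wait for the next new type is 17/(17−i).
E = 17/2 + 17/1 = 51/2.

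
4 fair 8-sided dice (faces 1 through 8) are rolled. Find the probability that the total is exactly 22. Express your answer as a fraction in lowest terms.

123/2048

There are 8^4 = 4096 equally likely outcomes.
The number of ordered 4-tuples from {1,…,8} summing to 22 is 246.
P(sum = 22) = 246/4096 = 123/2048.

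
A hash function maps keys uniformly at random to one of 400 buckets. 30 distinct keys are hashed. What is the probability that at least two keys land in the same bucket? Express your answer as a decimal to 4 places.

It's easier to compute the probability that all 30 are distinct.
P(all distinct) = 400/400 · 399/400 · ··· · 371/400 ≈ 0.3278.
So the probability of at least one match is 1 − 0.3278 = 0.6722.

0.6722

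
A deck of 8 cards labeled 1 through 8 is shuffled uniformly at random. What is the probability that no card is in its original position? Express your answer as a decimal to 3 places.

0.368

This is the derangement probability: permutations of 8 with no fixed point.
D(8) = 8! · (1 − 1/1! + 1/2! − ··· + (−1)^8/8!) = 14833.
P = 14833/40320 = 2119/5760 ≈ 0.368.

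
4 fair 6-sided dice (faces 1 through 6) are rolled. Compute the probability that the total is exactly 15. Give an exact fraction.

There are 6^4 = 1296 equally likely outcomes.
The number of ordered 4-tuples from {1,…,6} summing to 15 is 140.
P(sum = 15) = 140/1296 = 35/324.

35/324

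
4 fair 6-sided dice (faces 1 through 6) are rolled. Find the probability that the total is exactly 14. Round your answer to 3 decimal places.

0.113

There are 6^4 = 1296 equally likely outcomes.
The number of ordered 4-tuples from {1,…,6} summing to 14 is 146.
P(sum = 14) = 146/1296 = 73/648 ≈ 0.113.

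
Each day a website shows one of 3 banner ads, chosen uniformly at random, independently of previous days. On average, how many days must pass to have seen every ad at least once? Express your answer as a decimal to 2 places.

After i distinct types are collected, each trial gives a new one with probability (3−i)/3, so the expected wait for the next new type is 3/(3−i).
E = 3/3 + 3/2 + 3/1 = 11/2 ≈ 5.50.

5.50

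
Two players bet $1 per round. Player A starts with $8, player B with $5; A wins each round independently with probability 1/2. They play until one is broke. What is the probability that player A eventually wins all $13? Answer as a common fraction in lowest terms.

8/13

With a fair step, P(i) = ½P(i−1) + ½P(i+1) with P(0)=0, P(13)=1 has the linear solution P(i) = i/13.
P(8) = 8/13.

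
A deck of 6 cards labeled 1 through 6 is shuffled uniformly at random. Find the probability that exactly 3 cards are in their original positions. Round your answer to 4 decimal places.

0.0556

Choose which 3 of the 6 are fixed: C(6,3) = 20 ways.
The remaining 3 must have no fixed point: D(3) = 2.
P = 20·2/720 = 1/18 ≈ 0.0556.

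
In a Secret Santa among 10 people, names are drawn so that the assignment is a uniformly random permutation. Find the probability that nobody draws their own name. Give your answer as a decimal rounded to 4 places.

0.3679

This is the derangement probability: permutations of 10 with no fixed point.
D(10) = 10! · (1 − 1/1! + 1/2! − ··· + (−1)^10/10!) = 1334961.
P = 1334961/3628800 = 16481/44800 ≈ 0.3679.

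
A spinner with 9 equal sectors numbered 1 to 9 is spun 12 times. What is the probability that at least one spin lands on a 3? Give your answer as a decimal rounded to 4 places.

0.7567

P(no spin lands on a 3) = (8/9)^12 ≈ 0.2433.
P(at least one) = 1 − 0.2433 = 0.7567.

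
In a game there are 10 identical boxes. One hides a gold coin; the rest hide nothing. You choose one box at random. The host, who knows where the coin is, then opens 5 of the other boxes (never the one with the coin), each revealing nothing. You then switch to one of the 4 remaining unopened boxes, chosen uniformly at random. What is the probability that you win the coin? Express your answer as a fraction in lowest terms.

Your original box holds the coin with probability 1/10, so the other 9 collectively hold it with probability 9/10.
The host can always find 5 empty boxes to open, so the reveals don't change that 9/10; it is now spread over the 4 remaining unopened boxes.
P(win by switching) = (9/10) · (1/4) = 9/40.

9/40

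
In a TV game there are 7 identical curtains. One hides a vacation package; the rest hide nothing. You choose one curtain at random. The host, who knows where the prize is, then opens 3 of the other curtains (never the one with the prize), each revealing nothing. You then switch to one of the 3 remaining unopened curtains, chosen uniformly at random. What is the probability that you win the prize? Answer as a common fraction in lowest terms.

2/7

Your original curtain holds the prize with probability 1/7, so the other 6 collectively hold it with probability 6/7.
The host can always find 3 empty curtains to open, so the reveals don't change that 6/7; it is now spread over the 3 remaining unopened curtains.
P(win by switching) = (6/7) · (1/3) = 2/7.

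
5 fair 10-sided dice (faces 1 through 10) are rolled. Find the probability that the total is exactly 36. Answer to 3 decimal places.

0.027

There are 10^5 = 100000 equally likely outcomes.
The number of ordered 5-tuples from {1,…,10} summing to 36 is 2710.
P(sum = 36) = 2710/100000 = 271/10000 ≈ 0.027.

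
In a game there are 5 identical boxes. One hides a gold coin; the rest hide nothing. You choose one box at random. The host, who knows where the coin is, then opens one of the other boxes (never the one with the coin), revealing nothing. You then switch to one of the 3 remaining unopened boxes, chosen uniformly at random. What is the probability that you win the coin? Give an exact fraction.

4/15

Your original box holds the coin with probability 1/5, so the other 4 collectively hold it with probability 4/5.
The host can always find an empty box to open, so this doesn't change that 4/5; it is now spread over the 3 remaining unopened boxes.
P(win by switching) = (4/5) · (1/3) = 4/15.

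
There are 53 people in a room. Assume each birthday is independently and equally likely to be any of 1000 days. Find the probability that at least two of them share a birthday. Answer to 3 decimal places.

0.754

It's easier to compute the probability that all 53 are distinct.
P(all distinct) = 1000/1000 · 999/1000 · ··· · 948/1000 ≈ 0.246.
So the probability of at least one match is 1 − 0.246 = 0.754.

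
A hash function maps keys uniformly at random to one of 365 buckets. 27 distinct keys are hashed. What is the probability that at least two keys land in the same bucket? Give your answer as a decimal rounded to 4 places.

0.6269

It's easier to compute the probability that all 27 are distinct.
P(all distinct) = 365/365 · 364/365 · ··· · 339/365 ≈ 0.3731.
So the probability of at least one match is 1 − 0.3731 = 0.6269.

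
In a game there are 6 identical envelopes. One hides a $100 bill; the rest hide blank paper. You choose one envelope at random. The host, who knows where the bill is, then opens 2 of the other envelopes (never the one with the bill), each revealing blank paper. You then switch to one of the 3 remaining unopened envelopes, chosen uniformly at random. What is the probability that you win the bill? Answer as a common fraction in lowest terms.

Your original envelope holds the bill with probability 1/6, so the other 5 collectively hold it with probability 5/6.
The host can always find 2 empty envelopes to open, so the reveals don't change that 5/6; it is now spread over the 3 remaining unopened envelopes.
P(win by switching) = (5/6) · (1/3) = 5/18.

5/18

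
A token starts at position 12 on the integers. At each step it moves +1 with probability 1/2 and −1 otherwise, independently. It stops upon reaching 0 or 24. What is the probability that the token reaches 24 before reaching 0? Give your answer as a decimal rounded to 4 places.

0.5000

With a fair step, P(i) = ½P(i−1) + ½P(i+1) with P(0)=0, P(24)=1 has the linear solution P(i) = i/24.
P(12) = 12/24 = 1/2 ≈ 0.5000.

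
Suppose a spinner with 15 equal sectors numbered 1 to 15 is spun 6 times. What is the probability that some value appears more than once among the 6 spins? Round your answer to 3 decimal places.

P(all 6 different) = 15/15 · 14/15 · ··· · 10/15 ≈ 0.316.
P(at least two equal) = 1 − 0.316 = 0.684.

0.684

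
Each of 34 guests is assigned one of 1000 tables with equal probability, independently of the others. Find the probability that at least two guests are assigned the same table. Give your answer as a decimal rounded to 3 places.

It's easier to compute the probability that all 34 are distinct.
P(all distinct) = 1000/1000 · 999/1000 · ··· · 967/1000 ≈ 0.567.
So the probability of at least one match is 1 − 0.567 = 0.433.

0.433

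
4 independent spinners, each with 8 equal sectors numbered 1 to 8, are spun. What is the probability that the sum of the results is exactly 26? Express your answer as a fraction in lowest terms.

There are 8^4 = 4096 equally likely outcomes.
The number of ordered 4-tuples from {1,…,8} summing to 26 is 84.
P(sum = 26) = 84/4096 = 21/1024.

21/1024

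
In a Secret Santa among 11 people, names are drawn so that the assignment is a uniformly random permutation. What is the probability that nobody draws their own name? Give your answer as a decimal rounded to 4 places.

This is the derangement probability: permutations of 11 with no fixed point.
D(11) = 11! · (1 − 1/1! + 1/2! − ··· + (−1)^11/11!) = 14684570.
P = 14684570/39916800 = 1468457/3991680 ≈ 0.3679.

0.3679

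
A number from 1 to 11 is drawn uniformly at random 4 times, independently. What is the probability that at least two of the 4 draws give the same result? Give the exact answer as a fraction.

611/1331

P(all 4 different) = 11/11 · 10/11 · ··· · 8/11 = 720/1331.
P(at least two equal) = 1 − 720/1331 = 611/1331.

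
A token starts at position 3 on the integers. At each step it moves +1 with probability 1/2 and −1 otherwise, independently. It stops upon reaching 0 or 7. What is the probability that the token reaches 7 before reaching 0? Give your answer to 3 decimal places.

With a fair step, P(i) = ½P(i−1) + ½P(i+1) with P(0)=0, P(7)=1 has the linear solution P(i) = i/7.
P(3) = 3/7 ≈ 0.429.

0.429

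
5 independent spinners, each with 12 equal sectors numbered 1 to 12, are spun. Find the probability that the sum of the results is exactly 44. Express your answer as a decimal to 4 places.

There are 12^5 = 248832 equally likely outcomes.
The number of ordered 5-tuples from {1,…,12} summing to 44 is 4495.
P(sum = 44) = 4495/248832 ≈ 0.0181.

0.0181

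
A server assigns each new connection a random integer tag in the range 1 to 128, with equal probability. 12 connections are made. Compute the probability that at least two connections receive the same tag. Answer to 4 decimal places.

It's easier to compute the probability that all 12 are distinct.
P(all distinct) = 128/128 · 127/128 · ··· · 117/128 ≈ 0.5875.
So the probability of at least one match is 1 − 0.5875 = 0.4125.

0.4125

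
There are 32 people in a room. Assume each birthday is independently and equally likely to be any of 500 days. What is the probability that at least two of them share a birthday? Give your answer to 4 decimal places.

It's easier to compute the probability that all 32 are distinct.
P(all distinct) = 500/500 · 499/500 · ··· · 469/500 ≈ 0.3629.
So the probability of at least one match is 1 − 0.3629 = 0.6371.

0.6371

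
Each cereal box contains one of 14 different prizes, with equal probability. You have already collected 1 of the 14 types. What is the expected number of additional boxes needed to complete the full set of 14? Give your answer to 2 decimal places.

Starting from 1 distinct type, each trial gives a new one with probability (14−i)/14 when i types are held, so the wait for the next new type is 14/(14−i).
E = 14/13 + 14/12 + 14/11 + 14/10 + 14/9 + 14/8 + 14/7 + 14/6 + 14/5 + 14/4 + 14/3 + 14/2 + 14/1 = 1145993/25740 ≈ 44.52.

44.52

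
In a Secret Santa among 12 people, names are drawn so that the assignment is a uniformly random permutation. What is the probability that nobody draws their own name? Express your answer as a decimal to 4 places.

0.3679

This is the derangement probability: permutations of 12 with no fixed point.
D(12) = 12! · (1 − 1/1! + 1/2! − ··· + (−1)^12/12!) = 176214841.
P = 176214841/479001600 = 16019531/43545600 ≈ 0.3679.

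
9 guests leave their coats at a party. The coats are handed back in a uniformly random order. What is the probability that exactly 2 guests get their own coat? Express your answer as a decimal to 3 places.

0.184

Choose which 2 of the 9 are fixed: C(9,2) = 36 ways.
The remaining 7 must have no fixed point: D(7) = 1854.
P = 36·1854/362880 = 103/560 ≈ 0.184.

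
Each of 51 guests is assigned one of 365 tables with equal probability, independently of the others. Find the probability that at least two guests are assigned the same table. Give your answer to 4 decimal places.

0.9744

It's easier to compute the probability that all 51 are distinct.
P(all distinct) = 365/365 · 364/365 · ··· · 315/365 ≈ 0.0256.
So the probability of at least one match is 1 − 0.0256 = 0.9744.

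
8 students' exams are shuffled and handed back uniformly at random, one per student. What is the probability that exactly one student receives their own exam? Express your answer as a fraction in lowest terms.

Choose which one is fixed: C(8,1) = 8 ways.
The remaining 7 must have no fixed point: D(7) = 1854.
P = 8·1854/40320 = 103/280.

103/280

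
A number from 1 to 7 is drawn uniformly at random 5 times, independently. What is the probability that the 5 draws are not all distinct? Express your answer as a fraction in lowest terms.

P(all 5 different) = 7/7 · 6/7 · ··· · 3/7 = 360/2401.
P(at least two equal) = 1 − 360/2401 = 2041/2401.

2041/2401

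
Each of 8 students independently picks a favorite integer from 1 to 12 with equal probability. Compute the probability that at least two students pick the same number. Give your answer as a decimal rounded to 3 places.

0.954

It's easier to compute the probability that all 8 are distinct.
P(all distinct) = 12/12 · 11/12 · ··· · 5/12 ≈ 0.046.
So the probability of at least one match is 1 − 0.046 = 0.954.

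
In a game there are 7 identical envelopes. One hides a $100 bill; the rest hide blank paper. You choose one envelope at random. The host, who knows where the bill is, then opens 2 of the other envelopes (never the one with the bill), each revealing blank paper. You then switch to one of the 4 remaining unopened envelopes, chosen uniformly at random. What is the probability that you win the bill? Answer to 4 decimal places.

Your original envelope holds the bill with probability 1/7, so the other 6 collectively hold it with probability 6/7.
The host can always find 2 empty envelopes to open, so the reveals don't change that 6/7; it is now spread over the 4 remaining unopened envelopes.
P(win by switching) = (6/7) · (1/4) = 3/14 ≈ 0.2143.

0.2143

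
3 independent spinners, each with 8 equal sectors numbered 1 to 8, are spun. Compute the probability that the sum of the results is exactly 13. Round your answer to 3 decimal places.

0.094

There are 8^3 = 512 equally likely outcomes.
The number of ordered 3-tuples from {1,…,8} summing to 13 is 48.
P(sum = 13) = 48/512 = 3/32 ≈ 0.094.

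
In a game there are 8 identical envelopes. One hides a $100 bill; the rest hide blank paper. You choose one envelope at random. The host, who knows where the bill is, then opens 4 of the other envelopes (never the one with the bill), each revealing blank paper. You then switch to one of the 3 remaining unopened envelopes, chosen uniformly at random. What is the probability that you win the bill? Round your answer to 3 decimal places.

0.292

Your original envelope holds the bill with probability 1/8, so the other 7 collectively hold it with probability 7/8.
The host can always find 4 empty envelopes to open, so the reveals don't change that 7/8; it is now spread over the 3 remaining unopened envelopes.
P(win by switching) = (7/8) · (1/3) = 7/24 ≈ 0.292.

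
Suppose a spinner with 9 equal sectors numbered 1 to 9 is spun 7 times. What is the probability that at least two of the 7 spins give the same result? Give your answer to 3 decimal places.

P(all 7 different) = 9/9 · 8/9 · ··· · 3/9 ≈ 0.038.
P(at least two equal) = 1 − 0.038 = 0.962.

0.962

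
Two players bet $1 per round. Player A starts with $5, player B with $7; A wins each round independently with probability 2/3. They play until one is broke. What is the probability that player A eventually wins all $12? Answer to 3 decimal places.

0.969

Let r = q/p = (1/3)/(2/3) = 1/2. The recurrence P(i) = p·P(i+1) + q·P(i−1) with P(0)=0, P(12)=1 gives P(i) = (1 − r^i)/(1 − r^12).
P(5) = (1 − (1/2)^5) / (1 − (1/2)^12) = 3968/4095 ≈ 0.969.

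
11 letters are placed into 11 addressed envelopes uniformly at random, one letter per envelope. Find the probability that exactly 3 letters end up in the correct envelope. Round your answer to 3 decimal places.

Choose which 3 of the 11 are fixed: C(11,3) = 165 ways.
The remaining 8 must have no fixed point: D(8) = 14833.
P = 165·14833/39916800 = 2119/34560 ≈ 0.061.

0.061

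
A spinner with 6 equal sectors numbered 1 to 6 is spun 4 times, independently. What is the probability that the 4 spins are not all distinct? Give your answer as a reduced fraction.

13/18

P(all 4 different) = 6/6 · 5/6 · ··· · 3/6 = 5/18.
P(at least two equal) = 1 − 5/18 = 13/18.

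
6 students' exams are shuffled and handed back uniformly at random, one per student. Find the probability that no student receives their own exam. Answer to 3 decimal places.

0.368

This is the derangement probability: permutations of 6 with no fixed point.
D(6) = 6! · (1 − 1/1! + 1/2! − ··· + (−1)^6/6!) = 265.
P = 265/720 = 53/144 ≈ 0.368.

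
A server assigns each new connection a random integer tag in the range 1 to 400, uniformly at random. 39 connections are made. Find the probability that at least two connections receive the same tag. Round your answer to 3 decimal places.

It's easier to compute the probability that all 39 are distinct.
P(all distinct) = 400/400 · 399/400 · ··· · 362/400 ≈ 0.147.
So the probability of at least one match is 1 − 0.147 = 0.853.

0.853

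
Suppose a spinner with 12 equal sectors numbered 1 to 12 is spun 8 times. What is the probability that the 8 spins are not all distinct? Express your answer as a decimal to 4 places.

0.9536

P(all 8 different) = 12/12 · 11/12 · ··· · 5/12 ≈ 0.0464.
P(at least two equal) = 1 − 0.0464 = 0.9536.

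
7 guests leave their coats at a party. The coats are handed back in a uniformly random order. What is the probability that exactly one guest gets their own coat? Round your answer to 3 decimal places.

0.368

Choose which one is fixed: C(7,1) = 7 ways.
The remaining 6 must have no fixed point: D(6) = 265.
P = 7·265/5040 = 53/144 ≈ 0.368.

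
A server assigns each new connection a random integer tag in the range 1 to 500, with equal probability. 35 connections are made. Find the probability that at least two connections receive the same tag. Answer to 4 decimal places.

0.7043

It's easier to compute the probability that all 35 are distinct.
P(all distinct) = 500/500 · 499/500 · ··· · 466/500 ≈ 0.2957.
So the probability of at least one match is 1 − 0.2957 = 0.7043.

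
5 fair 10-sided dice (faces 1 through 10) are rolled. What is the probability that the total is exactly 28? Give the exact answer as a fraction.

3/50

There are 10^5 = 100000 equally likely outcomes.
The number of ordered 5-tuples from {1,…,10} summing to 28 is 6000.
P(sum = 28) = 6000/100000 = 3/50.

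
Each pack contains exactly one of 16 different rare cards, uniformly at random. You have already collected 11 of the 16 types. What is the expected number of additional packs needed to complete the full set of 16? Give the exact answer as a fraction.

Starting from 11 distinct types, each trial gives a new one with probability (16−i)/16 when i types are held, so the wait for the next new type is 16/(16−i).
E = 16/5 + 16/4 + 16/3 + 16/2 + 16/1 = 548/15.

548/15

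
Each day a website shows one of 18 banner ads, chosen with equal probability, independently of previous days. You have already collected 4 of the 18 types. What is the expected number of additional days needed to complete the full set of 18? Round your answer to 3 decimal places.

Starting from 4 distinct types, each trial gives a new one with probability (18−i)/18 when i types are held, so the wait for the next new type is 18/(18−i).
E = 18/14 + 18/13 + 18/12 + 18/11 + 18/10 + 18/9 + 18/8 + 18/7 + 18/6 + 18/5 + 18/4 + 18/3 + 18/2 + 18/1 = 1171733/20020 ≈ 58.528.

58.528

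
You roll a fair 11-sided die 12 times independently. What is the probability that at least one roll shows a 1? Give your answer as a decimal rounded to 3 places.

P(no roll shows a 1) = (10/11)^12 ≈ 0.319.
P(at least one) = 1 − 0.319 = 0.681.

0.681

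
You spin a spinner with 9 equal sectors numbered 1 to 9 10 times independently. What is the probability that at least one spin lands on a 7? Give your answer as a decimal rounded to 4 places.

0.6921

P(no spin lands on a 7) = (8/9)^10 ≈ 0.3079.
P(at least one) = 1 − 0.3079 = 0.6921.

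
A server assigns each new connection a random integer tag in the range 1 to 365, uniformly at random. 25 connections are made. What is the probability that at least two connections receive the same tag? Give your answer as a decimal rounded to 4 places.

0.5687

It's easier to compute the probability that all 25 are distinct.
P(all distinct) = 365/365 · 364/365 · ··· · 341/365 ≈ 0.4313.
So the probability of at least one match is 1 − 0.4313 = 0.5687.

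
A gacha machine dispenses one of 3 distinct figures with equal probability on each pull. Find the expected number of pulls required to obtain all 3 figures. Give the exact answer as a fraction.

After i distinct types are collected, each trial gives a new one with probability (3−i)/3, so the expected wait for the next new type is 3/(3−i).
E = 3/3 + 3/2 + 3/1 = 11/2.

11/2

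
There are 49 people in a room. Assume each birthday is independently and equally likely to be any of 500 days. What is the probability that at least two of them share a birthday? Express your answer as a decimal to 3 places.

0.912

It's easier to compute the probability that all 49 are distinct.
P(all distinct) = 500/500 · 499/500 · ··· · 452/500 ≈ 0.088.
So the probability of at least one match is 1 − 0.088 = 0.912.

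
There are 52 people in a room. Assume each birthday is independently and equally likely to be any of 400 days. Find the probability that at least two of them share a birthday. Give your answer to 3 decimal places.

It's easier to compute the probability that all 52 are distinct.
P(all distinct) = 400/400 · 399/400 · ··· · 349/400 ≈ 0.031.
So the probability of at least one match is 1 − 0.031 = 0.969.

0.969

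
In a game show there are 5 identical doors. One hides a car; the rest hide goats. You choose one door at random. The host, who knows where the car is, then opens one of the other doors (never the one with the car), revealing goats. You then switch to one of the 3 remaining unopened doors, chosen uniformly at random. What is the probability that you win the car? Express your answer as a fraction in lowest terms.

4/15

Your original door holds the car with probability 1/5, so the other 4 collectively hold it with probability 4/5.
The host can always find an empty door to open, so this doesn't change that 4/5; it is now spread over the 3 remaining unopened doors.
P(win by switching) = (4/5) · (1/3) = 4/15.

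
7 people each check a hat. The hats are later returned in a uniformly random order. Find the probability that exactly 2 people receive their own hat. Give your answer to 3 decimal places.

0.183

Choose which 2 of the 7 are fixed: C(7,2) = 21 ways.
The remaining 5 must have no fixed point: D(5) = 44.
P = 21·44/5040 = 11/60 ≈ 0.183.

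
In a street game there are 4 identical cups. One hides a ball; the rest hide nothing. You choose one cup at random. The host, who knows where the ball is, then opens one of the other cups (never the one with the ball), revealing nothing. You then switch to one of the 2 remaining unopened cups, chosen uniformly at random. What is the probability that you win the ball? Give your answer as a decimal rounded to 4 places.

Your original cup holds the ball with probability 1/4, so the other 3 collectively hold it with probability 3/4.
The host can always find an empty cup to open, so this doesn't change that 3/4; it is now spread over the 2 remaining unopened cups.
P(win by switching) = (3/4) · (1/2) = 3/8 ≈ 0.3750.

0.3750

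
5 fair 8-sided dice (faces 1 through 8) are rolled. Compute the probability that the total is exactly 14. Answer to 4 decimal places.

There are 8^5 = 32768 equally likely outcomes.
The number of ordered 5-tuples from {1,…,8} summing to 14 is 690.
P(sum = 14) = 690/32768 = 345/16384 ≈ 0.0211.

0.0211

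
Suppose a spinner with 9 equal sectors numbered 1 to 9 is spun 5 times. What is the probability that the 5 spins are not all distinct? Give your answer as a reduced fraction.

1627/2187

P(all 5 different) = 9/9 · 8/9 · ··· · 5/9 = 560/2187.
P(at least two equal) = 1 − 560/2187 = 1627/2187.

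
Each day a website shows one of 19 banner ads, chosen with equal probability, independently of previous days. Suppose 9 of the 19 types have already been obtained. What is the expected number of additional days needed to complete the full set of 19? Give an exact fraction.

Starting from 9 distinct types, each trial gives a new one with probability (19−i)/19 when i types are held, so the wait for the next new type is 19/(19−i).
E = 19/10 + 19/9 + 19/8 + 19/7 + 19/6 + 19/5 + 19/4 + 19/3 + 19/2 + 19/1 = 140239/2520.

140239/2520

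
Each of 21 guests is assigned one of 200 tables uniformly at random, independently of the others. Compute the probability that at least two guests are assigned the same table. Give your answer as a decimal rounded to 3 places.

0.663

It's easier to compute the probability that all 21 are distinct.
P(all distinct) = 200/200 · 199/200 · ··· · 180/200 ≈ 0.337.
So the probability of at least one match is 1 − 0.337 = 0.663.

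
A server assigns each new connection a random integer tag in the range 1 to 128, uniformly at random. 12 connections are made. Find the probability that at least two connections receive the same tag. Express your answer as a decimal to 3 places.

It's easier to compute the probability that all 12 are distinct.
P(all distinct) = 128/128 · 127/128 · ··· · 117/128 ≈ 0.588.
So the probability of at least one match is 1 − 0.588 = 0.412.

0.412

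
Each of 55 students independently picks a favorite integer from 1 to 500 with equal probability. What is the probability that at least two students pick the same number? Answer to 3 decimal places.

0.954

It's easier to compute the probability that all 55 are distinct.
P(all distinct) = 500/500 · 499/500 · ··· · 446/500 ≈ 0.046.
So the probability of at least one match is 1 − 0.046 = 0.954.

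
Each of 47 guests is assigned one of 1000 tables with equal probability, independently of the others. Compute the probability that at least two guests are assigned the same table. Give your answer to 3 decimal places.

0.667

It's easier to compute the probability that all 47 are distinct.
P(all distinct) = 1000/1000 · 999/1000 · ··· · 954/1000 ≈ 0.333.
So the probability of at least one match is 1 − 0.333 = 0.667.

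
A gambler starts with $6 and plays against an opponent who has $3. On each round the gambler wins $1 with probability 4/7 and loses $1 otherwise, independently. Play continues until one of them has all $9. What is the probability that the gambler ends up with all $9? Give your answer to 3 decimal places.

0.889

Let r = q/p = (3/7)/(4/7) = 3/4. The recurrence P(i) = p·P(i+1) + q·P(i−1) with P(0)=0, P(9)=1 gives P(i) = (1 − r^i)/(1 − r^9).
P(6) = (1 − (3/4)^6) / (1 − (3/4)^9) = 5824/6553 ≈ 0.889.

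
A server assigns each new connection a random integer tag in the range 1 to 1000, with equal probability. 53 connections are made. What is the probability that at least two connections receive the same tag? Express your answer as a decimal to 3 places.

0.754

It's easier to compute the probability that all 53 are distinct.
P(all distinct) = 1000/1000 · 999/1000 · ··· · 948/1000 ≈ 0.246.
So the probability of at least one match is 1 − 0.246 = 0.754.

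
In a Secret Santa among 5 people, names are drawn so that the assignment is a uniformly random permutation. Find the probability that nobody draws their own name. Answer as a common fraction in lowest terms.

11/30

This is the derangement probability: permutations of 5 with no fixed point.
D(5) = 5! · (1 − 1/1! + 1/2! − ··· + (−1)^5/5!) = 44.
P = 44/120 = 11/30.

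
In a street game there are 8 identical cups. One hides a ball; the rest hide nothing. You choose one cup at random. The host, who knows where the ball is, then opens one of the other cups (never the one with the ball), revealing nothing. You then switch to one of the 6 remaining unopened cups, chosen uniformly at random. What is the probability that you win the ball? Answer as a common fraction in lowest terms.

Your original cup holds the ball with probability 1/8, so the other 7 collectively hold it with probability 7/8.
The host can always find an empty cup to open, so this doesn't change that 7/8; it is now spread over the 6 remaining unopened cups.
P(win by switching) = (7/8) · (1/6) = 7/48.

7/48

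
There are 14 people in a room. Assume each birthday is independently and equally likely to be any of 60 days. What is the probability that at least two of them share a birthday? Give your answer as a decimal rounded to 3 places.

0.807

It's easier to compute the probability that all 14 are distinct.
P(all distinct) = 60/60 · 59/60 · ··· · 47/60 ≈ 0.193.
So the probability of at least one match is 1 − 0.193 = 0.807.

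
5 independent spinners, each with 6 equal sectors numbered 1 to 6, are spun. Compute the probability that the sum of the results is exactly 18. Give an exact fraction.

65/648

There are 6^5 = 7776 equally likely outcomes.
The number of ordered 5-tuples from {1,…,6} summing to 18 is 780.
P(sum = 18) = 780/7776 = 65/648.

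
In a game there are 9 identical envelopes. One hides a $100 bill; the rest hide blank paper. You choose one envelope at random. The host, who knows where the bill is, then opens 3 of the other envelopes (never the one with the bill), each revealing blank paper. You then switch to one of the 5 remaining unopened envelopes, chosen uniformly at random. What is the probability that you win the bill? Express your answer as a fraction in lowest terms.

8/45

Your original envelope holds the bill with probability 1/9, so the other 8 collectively hold it with probability 8/9.
The host can always find 3 empty envelopes to open, so the reveals don't change that 8/9; it is now spread over the 5 remaining unopened envelopes.
P(win by switching) = (8/9) · (1/5) = 8/45.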